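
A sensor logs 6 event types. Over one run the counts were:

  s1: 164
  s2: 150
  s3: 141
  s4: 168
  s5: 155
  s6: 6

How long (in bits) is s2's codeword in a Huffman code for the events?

Huffman merges, smallest pair first:
s6(6) + s3(141) → 147
147 + s2(150) → 297
s5(155) + s1(164) → 319
s4(168) + 297 → 465
319 + 465 → 784
s2 sits 3 levels below the root, so its codeword is 3 bits.

3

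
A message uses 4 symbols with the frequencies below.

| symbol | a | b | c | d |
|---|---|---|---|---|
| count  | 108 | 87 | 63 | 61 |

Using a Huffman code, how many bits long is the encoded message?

Greedily combine the two least-frequent nodes:
combine d(61), c(63) → 124
combine b(87), a(108) → 195
combine 124, 195 → 319
Each symbol's bit-cost is frequency × depth; summing gives 638 bits (equivalently 124 + 195 + 319).

638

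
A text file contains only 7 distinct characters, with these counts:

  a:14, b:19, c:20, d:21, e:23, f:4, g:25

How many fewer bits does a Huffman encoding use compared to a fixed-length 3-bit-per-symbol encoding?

Fixed-length: 3 bits × 126 symbols = 378 bits.
Huffman merges:
merge f(4) and a(14): 18
merge 18 and b(19): 37
merge c(20) and d(21): 41
merge e(23) and g(25): 48
merge 37 and 41: 78
merge 48 and 78: 126
Huffman total = 18 + 37 + 41 + 48 + 78 + 126 = 348 bits.
Saving = 378 − 348 = 30 bits.

30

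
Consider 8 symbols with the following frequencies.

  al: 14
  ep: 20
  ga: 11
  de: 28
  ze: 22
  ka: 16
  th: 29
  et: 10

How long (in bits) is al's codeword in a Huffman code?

3

Huffman merges, smallest pair first:
combine et(10), ga(11) → 21
combine al(14), ka(16) → 30
combine ep(20), 21 → 41
combine ze(22), de(28) → 50
combine th(29), 30 → 59
combine 41, 50 → 91
combine 59, 91 → 150
The subtree containing al is merged 3 times, so code length = 3.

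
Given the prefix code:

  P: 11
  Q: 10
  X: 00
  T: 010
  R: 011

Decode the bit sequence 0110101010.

Read left to right; each codeword is recognised as soon as it completes (prefix code):
  011→R | 010→T | 10→Q | 10→Q
Decoded message: RTQQ

RTQQ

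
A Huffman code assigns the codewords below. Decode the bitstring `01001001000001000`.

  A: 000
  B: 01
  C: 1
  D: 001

BDDADA

Read left to right; each codeword is recognised as soon as it completes (prefix code):
  01→B | 001→D | 001→D | 000→A | 001→D | 000→A
Decoded message: BDDADA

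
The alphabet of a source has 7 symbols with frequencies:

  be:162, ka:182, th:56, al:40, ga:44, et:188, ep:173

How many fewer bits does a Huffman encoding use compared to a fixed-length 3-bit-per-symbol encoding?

Fixed-length: 3 bits × 845 symbols = 2535 bits.
Huffman merges:
al(40) + ga(44) → 84
th(56) + 84 → 140
140 + be(162) → 302
ep(173) + ka(182) → 355
et(188) + 302 → 490
355 + 490 → 845
Huffman total = 84 + 140 + 302 + 355 + 490 + 845 = 2216 bits.
Saving = 2535 − 2216 = 319 bits.

319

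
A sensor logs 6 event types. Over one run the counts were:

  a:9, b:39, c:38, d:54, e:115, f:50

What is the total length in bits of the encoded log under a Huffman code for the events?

732

Merge the two smallest weights repeatedly:
merge a(9) and c(38): 47
merge b(39) and 47: 86
merge f(50) and d(54): 104
merge 86 and 104: 190
merge e(115) and 190: 305
Total encoded bits = sum of merged weights = 47 + 86 + 104 + 190 + 305 = 732.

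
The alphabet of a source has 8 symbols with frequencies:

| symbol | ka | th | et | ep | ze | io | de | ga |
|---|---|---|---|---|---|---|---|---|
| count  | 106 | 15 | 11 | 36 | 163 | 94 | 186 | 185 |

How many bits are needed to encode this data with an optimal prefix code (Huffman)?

2098

Greedily combine the two least-frequent nodes:
et(11) + th(15) → 26
26 + ep(36) → 62
62 + io(94) → 156
ka(106) + 156 → 262
ze(163) + ga(185) → 348
de(186) + 262 → 448
348 + 448 → 796
The encoded length is the sum of every internal node's weight: 26 + 62 + 156 + 262 + 348 + 448 + 796 = 2098 bits.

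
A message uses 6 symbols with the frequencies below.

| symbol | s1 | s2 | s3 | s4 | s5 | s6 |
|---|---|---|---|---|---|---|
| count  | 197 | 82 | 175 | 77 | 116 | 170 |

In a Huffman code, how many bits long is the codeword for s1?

Repeatedly merge the two smallest:
merge s4(77) and s2(82): 159
merge s5(116) and 159: 275
merge s6(170) and s3(175): 345
merge s1(197) and 275: 472
merge 345 and 472: 817
s1 sits 2 levels below the root, so its codeword is 2 bits.

2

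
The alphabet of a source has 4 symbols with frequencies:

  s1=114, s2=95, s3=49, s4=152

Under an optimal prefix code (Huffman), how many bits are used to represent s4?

1

Huffman merges, smallest pair first:
merge s3(49) and s2(95): 144
merge s1(114) and 144: 258
merge s4(152) and 258: 410
s4 is a child of the root — depth 1, so its codeword is a single bit.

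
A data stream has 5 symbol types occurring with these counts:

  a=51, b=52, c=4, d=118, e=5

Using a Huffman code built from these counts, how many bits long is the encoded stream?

Merge the two smallest weights repeatedly:
c(4) + e(5) → 9
9 + a(51) → 60
b(52) + 60 → 112
112 + d(118) → 230
The encoded length is the sum of every internal node's weight: 9 + 60 + 112 + 230 = 411 bits.

411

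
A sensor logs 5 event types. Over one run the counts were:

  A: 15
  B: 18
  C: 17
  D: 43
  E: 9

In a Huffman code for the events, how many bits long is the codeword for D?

Huffman merges, smallest pair first:
E(9) + A(15) → 24
C(17) + B(18) → 35
24 + 35 → 59
D(43) + 59 → 102
D is a child of the root — depth 1, so its codeword is a single bit.

1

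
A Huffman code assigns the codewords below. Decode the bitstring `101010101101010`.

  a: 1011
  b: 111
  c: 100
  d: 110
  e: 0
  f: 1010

ffdf

Read left to right; each codeword is recognised as soon as it completes (prefix code):
  1010→f | 1010→f | 110→d | 1010→f
Decoded message: ffdf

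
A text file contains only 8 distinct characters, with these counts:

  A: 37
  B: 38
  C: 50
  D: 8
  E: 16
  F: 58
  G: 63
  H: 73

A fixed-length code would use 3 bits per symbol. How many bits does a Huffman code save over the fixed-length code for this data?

Fixed-length: 3 bits × 343 symbols = 1029 bits.
Huffman merges:
D(8) + E(16) → 24
24 + A(37) → 61
B(38) + C(50) → 88
F(58) + 61 → 119
G(63) + H(73) → 136
88 + 119 → 207
136 + 207 → 343
Huffman total = 24 + 61 + 88 + 119 + 136 + 207 + 343 = 978 bits.
Saving = 1029 − 978 = 51 bits.

51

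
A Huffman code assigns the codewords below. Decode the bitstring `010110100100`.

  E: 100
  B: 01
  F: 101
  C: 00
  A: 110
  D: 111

Read left to right; each codeword is recognised as soon as it completes (prefix code):
  01→B | 01→B | 101→F | 00→C | 100→E
Decoded message: BBFCE

BBFCE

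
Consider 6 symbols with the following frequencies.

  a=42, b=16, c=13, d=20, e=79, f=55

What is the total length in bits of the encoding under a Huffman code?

Merge the two smallest weights repeatedly:
merge c(13) and b(16): 29
merge d(20) and 29: 49
merge a(42) and 49: 91
merge f(55) and e(79): 134
merge 91 and 134: 225
Each symbol's bit-cost is frequency × depth; summing gives 528 bits (equivalently 29 + 49 + 91 + 134 + 225).

528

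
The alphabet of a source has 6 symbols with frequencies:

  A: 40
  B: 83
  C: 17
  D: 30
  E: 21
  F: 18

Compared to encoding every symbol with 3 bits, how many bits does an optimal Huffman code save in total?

Fixed-length: 3 bits × 209 symbols = 627 bits.
Huffman merges:
combine C(17), F(18) → 35
combine E(21), D(30) → 51
combine 35, A(40) → 75
combine 51, 75 → 126
combine B(83), 126 → 209
Huffman total = 35 + 51 + 75 + 126 + 209 = 496 bits.
Saving = 627 − 496 = 131 bits.

131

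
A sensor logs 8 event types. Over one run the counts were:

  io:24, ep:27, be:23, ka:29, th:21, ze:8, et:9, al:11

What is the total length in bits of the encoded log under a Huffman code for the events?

444

Build the Huffman tree bottom-up:
merge ze(8) and et(9): 17
merge al(11) and 17: 28
merge th(21) and be(23): 44
merge io(24) and ep(27): 51
merge 28 and ka(29): 57
merge 44 and 51: 95
merge 57 and 95: 152
The encoded length is the sum of every internal node's weight: 17 + 28 + 44 + 51 + 57 + 95 + 152 = 444 bits.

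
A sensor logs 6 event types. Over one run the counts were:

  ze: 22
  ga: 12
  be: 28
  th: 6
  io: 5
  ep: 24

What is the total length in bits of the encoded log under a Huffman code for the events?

Build the Huffman tree bottom-up:
io(5) + th(6) → 11
11 + ga(12) → 23
ze(22) + 23 → 45
ep(24) + be(28) → 52
45 + 52 → 97
The encoded length is the sum of every internal node's weight: 11 + 23 + 45 + 52 + 97 = 228 bits.

228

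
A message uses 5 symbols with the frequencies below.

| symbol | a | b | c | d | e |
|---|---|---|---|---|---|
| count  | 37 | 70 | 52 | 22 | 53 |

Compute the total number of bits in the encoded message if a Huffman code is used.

527

Greedily combine the two least-frequent nodes:
merge d(22) and a(37): 59
merge c(52) and e(53): 105
merge 59 and b(70): 129
merge 105 and 129: 234
Total encoded bits = sum of merged weights = 59 + 105 + 129 + 234 = 527.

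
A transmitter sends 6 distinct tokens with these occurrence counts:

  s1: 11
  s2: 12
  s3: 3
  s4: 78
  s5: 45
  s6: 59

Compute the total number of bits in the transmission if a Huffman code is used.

449

Merge the two smallest weights repeatedly:
combine s3(3), s1(11) → 14
combine s2(12), 14 → 26
combine 26, s5(45) → 71
combine s6(59), 71 → 130
combine s4(78), 130 → 208
The encoded length is the sum of every internal node's weight: 14 + 26 + 71 + 130 + 208 = 449 bits.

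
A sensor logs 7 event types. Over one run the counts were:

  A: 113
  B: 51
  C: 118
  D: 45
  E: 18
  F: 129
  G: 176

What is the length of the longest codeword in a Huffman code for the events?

Merge the two lowest-weight nodes at each step:
merge E(18) and D(45): 63
merge B(51) and 63: 114
merge A(113) and 114: 227
merge C(118) and F(129): 247
merge G(176) and 227: 403
merge 247 and 403: 650
The rarest symbols sit at the bottom; the longest codeword is 5 bits.

5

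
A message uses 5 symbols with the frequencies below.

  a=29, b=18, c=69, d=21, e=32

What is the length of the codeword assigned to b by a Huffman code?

Repeatedly merge the two smallest:
merge b(18) and d(21): 39
merge a(29) and e(32): 61
merge 39 and 61: 100
merge c(69) and 100: 169
The subtree containing b is merged 3 times, so code length = 3.

3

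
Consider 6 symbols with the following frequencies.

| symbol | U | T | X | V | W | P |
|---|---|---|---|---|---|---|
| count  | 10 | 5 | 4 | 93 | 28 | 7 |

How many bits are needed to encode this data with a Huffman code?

Build the Huffman tree bottom-up:
combine X(4), T(5) → 9
combine P(7), 9 → 16
combine U(10), 16 → 26
combine 26, W(28) → 54
combine 54, V(93) → 147
Each symbol's bit-cost is frequency × depth; summing gives 252 bits (equivalently 9 + 16 + 26 + 54 + 147).

252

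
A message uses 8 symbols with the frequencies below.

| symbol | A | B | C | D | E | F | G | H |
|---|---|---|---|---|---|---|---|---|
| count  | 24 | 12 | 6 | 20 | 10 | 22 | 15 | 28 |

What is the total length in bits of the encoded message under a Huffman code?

Greedily combine the two least-frequent nodes:
combine C(6), E(10) → 16
combine B(12), G(15) → 27
combine 16, D(20) → 36
combine F(22), A(24) → 46
combine 27, H(28) → 55
combine 36, 46 → 82
combine 55, 82 → 137
Total encoded bits = sum of merged weights = 16 + 27 + 36 + 46 + 55 + 82 + 137 = 399.

399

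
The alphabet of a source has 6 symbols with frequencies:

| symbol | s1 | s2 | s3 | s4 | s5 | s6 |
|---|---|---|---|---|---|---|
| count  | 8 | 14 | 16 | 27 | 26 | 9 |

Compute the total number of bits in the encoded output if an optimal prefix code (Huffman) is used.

247

Greedily combine the two least-frequent nodes:
merge s1(8) and s6(9): 17
merge s2(14) and s3(16): 30
merge 17 and s5(26): 43
merge s4(27) and 30: 57
merge 43 and 57: 100
Each symbol's bit-cost is frequency × depth; summing gives 247 bits (equivalently 17 + 30 + 43 + 57 + 100).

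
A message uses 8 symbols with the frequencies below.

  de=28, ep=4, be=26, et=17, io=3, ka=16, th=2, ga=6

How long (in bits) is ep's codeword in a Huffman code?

5

Repeatedly merge the two smallest:
merge th(2) and io(3): 5
merge ep(4) and 5: 9
merge ga(6) and 9: 15
merge 15 and ka(16): 31
merge et(17) and be(26): 43
merge de(28) and 31: 59
merge 43 and 59: 102
ep sits 5 levels below the root, so its codeword is 5 bits.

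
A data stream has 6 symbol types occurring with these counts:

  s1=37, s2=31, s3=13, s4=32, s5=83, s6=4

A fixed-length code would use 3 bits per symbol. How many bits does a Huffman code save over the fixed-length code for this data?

Fixed-length: 3 bits × 200 symbols = 600 bits.
Huffman merges:
merge s6(4) and s3(13): 17
merge 17 and s2(31): 48
merge s4(32) and s1(37): 69
merge 48 and 69: 117
merge s5(83) and 117: 200
Huffman total = 17 + 48 + 69 + 117 + 200 = 451 bits.
Saving = 600 − 451 = 149 bits.

149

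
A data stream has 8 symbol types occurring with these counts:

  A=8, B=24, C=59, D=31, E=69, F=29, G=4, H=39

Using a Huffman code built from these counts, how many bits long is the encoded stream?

Merge the two smallest weights repeatedly:
merge G(4) and A(8): 12
merge 12 and B(24): 36
merge F(29) and D(31): 60
merge 36 and H(39): 75
merge C(59) and 60: 119
merge E(69) and 75: 144
merge 119 and 144: 263
Total encoded bits = sum of merged weights = 12 + 36 + 60 + 75 + 119 + 144 + 263 = 709.

709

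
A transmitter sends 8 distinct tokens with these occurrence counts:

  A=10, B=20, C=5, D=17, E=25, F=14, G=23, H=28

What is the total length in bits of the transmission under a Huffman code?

413

Merge the two smallest weights repeatedly:
combine C(5), A(10) → 15
combine F(14), 15 → 29
combine D(17), B(20) → 37
combine G(23), E(25) → 48
combine H(28), 29 → 57
combine 37, 48 → 85
combine 57, 85 → 142
Total encoded bits = sum of merged weights = 15 + 29 + 37 + 48 + 57 + 85 + 142 = 413.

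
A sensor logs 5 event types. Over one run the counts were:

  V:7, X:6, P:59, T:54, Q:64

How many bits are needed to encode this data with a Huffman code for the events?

393

Build the Huffman tree bottom-up:
merge X(6) and V(7): 13
merge 13 and T(54): 67
merge P(59) and Q(64): 123
merge 67 and 123: 190
Each symbol's bit-cost is frequency × depth; summing gives 393 bits (equivalently 13 + 67 + 123 + 190).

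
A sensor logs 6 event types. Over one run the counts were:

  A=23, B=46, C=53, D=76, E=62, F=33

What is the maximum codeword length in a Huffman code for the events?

3

Merge the two lowest-weight nodes at each step:
combine A(23), F(33) → 56
combine B(46), C(53) → 99
combine 56, E(62) → 118
combine D(76), 99 → 175
combine 118, 175 → 293
Maximum depth reached is 3.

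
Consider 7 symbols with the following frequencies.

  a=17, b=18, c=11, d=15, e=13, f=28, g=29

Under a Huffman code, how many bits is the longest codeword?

Merge the two lowest-weight nodes at each step:
c(11) + e(13) → 24
d(15) + a(17) → 32
b(18) + 24 → 42
f(28) + g(29) → 57
32 + 42 → 74
57 + 74 → 131
Maximum depth reached is 4.

4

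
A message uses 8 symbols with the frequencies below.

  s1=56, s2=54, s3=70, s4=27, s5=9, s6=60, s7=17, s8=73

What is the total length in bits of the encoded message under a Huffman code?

Merge the two smallest weights repeatedly:
merge s5(9) and s7(17): 26
merge 26 and s4(27): 53
merge 53 and s2(54): 107
merge s1(56) and s6(60): 116
merge s3(70) and s8(73): 143
merge 107 and 116: 223
merge 143 and 223: 366
Total encoded bits = sum of merged weights = 26 + 53 + 107 + 116 + 143 + 223 + 366 = 1034.

1034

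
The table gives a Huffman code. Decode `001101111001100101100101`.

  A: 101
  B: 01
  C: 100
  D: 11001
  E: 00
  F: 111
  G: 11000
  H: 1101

Read left to right; each codeword is recognised as soon as it completes (prefix code):
  00→E | 1101→H | 111→F | 00→E | 11001→D | 01→B | 100→C | 101→A
Decoded message: EHFEDBCA

EHFEDBCA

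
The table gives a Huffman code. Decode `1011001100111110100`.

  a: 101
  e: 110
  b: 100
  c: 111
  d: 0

abedceb

Read left to right; each codeword is recognised as soon as it completes (prefix code):
  101→a | 100→b | 110→e | 0→d | 111→c | 110→e | 100→b
Decoded message: abedceb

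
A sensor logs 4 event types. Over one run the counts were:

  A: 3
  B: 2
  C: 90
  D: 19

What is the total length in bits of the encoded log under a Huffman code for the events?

Build the Huffman tree bottom-up:
B(2) + A(3) → 5
5 + D(19) → 24
24 + C(90) → 114
The encoded length is the sum of every internal node's weight: 5 + 24 + 114 = 143 bits.

143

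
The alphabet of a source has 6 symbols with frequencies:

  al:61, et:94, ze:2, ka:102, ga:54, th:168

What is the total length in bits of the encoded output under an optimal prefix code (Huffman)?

Build the Huffman tree bottom-up:
merge ze(2) and ga(54): 56
merge 56 and al(61): 117
merge et(94) and ka(102): 196
merge 117 and th(168): 285
merge 196 and 285: 481
Total encoded bits = sum of merged weights = 56 + 117 + 196 + 285 + 481 = 1135.

1135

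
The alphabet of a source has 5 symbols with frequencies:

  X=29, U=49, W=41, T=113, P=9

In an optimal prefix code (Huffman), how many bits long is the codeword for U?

Huffman merges, smallest pair first:
combine P(9), X(29) → 38
combine 38, W(41) → 79
combine U(49), 79 → 128
combine T(113), 128 → 241
U's leaf is at depth 2, giving a 2-bit codeword.

2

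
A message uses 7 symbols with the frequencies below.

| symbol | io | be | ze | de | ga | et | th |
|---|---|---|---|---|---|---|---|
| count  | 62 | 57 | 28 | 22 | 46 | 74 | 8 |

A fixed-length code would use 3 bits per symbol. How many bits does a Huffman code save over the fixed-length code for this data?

Fixed-length: 3 bits × 297 symbols = 891 bits.
Huffman merges:
th(8) + de(22) → 30
ze(28) + 30 → 58
ga(46) + be(57) → 103
58 + io(62) → 120
et(74) + 103 → 177
120 + 177 → 297
Huffman total = 30 + 58 + 103 + 120 + 177 + 297 = 785 bits.
Saving = 891 − 785 = 106 bits.

106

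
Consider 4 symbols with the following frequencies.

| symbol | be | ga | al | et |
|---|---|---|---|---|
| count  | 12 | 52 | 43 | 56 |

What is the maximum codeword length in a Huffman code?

3

Merge the two lowest-weight nodes at each step:
merge be(12) and al(43): 55
merge ga(52) and 55: 107
merge et(56) and 107: 163
The first pair merged (be, al) ends up deepest, at depth 3.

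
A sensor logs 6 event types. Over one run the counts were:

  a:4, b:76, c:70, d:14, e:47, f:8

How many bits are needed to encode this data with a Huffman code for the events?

Merge the two smallest weights repeatedly:
a(4) + f(8) → 12
12 + d(14) → 26
26 + e(47) → 73
c(70) + 73 → 143
b(76) + 143 → 219
Each symbol's bit-cost is frequency × depth; summing gives 473 bits (equivalently 12 + 26 + 73 + 143 + 219).

473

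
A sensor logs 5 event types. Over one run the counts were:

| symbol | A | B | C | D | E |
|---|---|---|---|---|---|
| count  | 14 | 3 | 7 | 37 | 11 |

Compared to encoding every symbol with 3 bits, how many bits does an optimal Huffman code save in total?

78

Fixed-length: 3 bits × 72 symbols = 216 bits.
Huffman merges:
combine B(3), C(7) → 10
combine 10, E(11) → 21
combine A(14), 21 → 35
combine 35, D(37) → 72
Huffman total = 10 + 21 + 35 + 72 = 138 bits.
Saving = 216 − 138 = 78 bits.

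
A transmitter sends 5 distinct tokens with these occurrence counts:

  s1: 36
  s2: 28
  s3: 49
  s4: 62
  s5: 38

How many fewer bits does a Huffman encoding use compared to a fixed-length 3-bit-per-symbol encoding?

Fixed-length: 3 bits × 213 symbols = 639 bits.
Huffman merges:
combine s2(28), s1(36) → 64
combine s5(38), s3(49) → 87
combine s4(62), 64 → 126
combine 87, 126 → 213
Huffman total = 64 + 87 + 126 + 213 = 490 bits.
Saving = 639 − 490 = 149 bits.

149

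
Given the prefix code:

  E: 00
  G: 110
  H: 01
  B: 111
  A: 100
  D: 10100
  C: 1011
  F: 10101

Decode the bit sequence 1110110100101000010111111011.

Read left to right; each codeword is recognised as soon as it completes (prefix code):
  111→B | 01→H | 10100→D | 10100→D | 00→E | 1011→C | 111→B | 1011→C
Decoded message: BHDDECBC

BHDDECBC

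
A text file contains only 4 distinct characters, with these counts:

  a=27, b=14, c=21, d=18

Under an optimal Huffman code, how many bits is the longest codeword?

2

Merge the two lowest-weight nodes at each step:
b(14) + d(18) → 32
c(21) + a(27) → 48
32 + 48 → 80
Maximum depth reached is 2.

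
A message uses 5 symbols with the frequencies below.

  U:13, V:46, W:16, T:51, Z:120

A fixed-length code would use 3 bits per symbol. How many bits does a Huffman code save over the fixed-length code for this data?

Fixed-length: 3 bits × 246 symbols = 738 bits.
Huffman merges:
U(13) + W(16) → 29
29 + V(46) → 75
T(51) + 75 → 126
Z(120) + 126 → 246
Huffman total = 29 + 75 + 126 + 246 = 476 bits.
Saving = 738 − 476 = 262 bits.

262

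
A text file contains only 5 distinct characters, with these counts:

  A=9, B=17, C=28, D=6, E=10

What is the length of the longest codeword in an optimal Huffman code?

Merge the two lowest-weight nodes at each step:
merge D(6) and A(9): 15
merge E(10) and 15: 25
merge B(17) and 25: 42
merge C(28) and 42: 70
The first pair merged (D, A) ends up deepest, at depth 4.

4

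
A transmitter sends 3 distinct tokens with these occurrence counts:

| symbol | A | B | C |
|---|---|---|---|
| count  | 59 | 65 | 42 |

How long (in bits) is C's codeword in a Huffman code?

2

Huffman merges, smallest pair first:
combine C(42), A(59) → 101
combine B(65), 101 → 166
C's leaf is at depth 2, giving a 2-bit codeword.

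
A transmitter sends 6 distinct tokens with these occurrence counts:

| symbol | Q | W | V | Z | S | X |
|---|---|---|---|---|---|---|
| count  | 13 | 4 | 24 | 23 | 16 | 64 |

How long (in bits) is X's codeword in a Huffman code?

Build the tree from the bottom:
merge W(4) and Q(13): 17
merge S(16) and 17: 33
merge Z(23) and V(24): 47
merge 33 and 47: 80
merge X(64) and 80: 144
X is merged only at the final step, so code length = 1.

1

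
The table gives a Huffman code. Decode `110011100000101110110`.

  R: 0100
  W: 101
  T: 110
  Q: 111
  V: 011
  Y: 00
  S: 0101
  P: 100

TVPYSTT

Read left to right; each codeword is recognised as soon as it completes (prefix code):
  110→T | 011→V | 100→P | 00→Y | 0101→S | 110→T | 110→T
Decoded message: TVPYSTT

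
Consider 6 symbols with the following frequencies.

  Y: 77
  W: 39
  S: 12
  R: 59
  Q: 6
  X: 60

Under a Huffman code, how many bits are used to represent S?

Build the tree from the bottom:
merge Q(6) and S(12): 18
merge 18 and W(39): 57
merge 57 and R(59): 116
merge X(60) and Y(77): 137
merge 116 and 137: 253
S sits 4 levels below the root, so its codeword is 4 bits.

4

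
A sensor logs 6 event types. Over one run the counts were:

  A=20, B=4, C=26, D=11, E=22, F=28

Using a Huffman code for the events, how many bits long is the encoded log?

272

Merge the two smallest weights repeatedly:
merge B(4) and D(11): 15
merge 15 and A(20): 35
merge E(22) and C(26): 48
merge F(28) and 35: 63
merge 48 and 63: 111
Each symbol's bit-cost is frequency × depth; summing gives 272 bits (equivalently 15 + 35 + 48 + 63 + 111).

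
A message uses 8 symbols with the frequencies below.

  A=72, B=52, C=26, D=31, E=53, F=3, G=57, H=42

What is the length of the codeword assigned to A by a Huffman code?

Build the tree from the bottom:
combine F(3), C(26) → 29
combine 29, D(31) → 60
combine H(42), B(52) → 94
combine E(53), G(57) → 110
combine 60, A(72) → 132
combine 94, 110 → 204
combine 132, 204 → 336
The subtree containing A is merged 2 times, so code length = 2.

2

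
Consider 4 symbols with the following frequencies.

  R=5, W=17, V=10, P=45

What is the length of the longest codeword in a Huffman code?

Merge the two lowest-weight nodes at each step:
R(5) + V(10) → 15
15 + W(17) → 32
32 + P(45) → 77
The first pair merged (R, V) ends up deepest, at depth 3.

3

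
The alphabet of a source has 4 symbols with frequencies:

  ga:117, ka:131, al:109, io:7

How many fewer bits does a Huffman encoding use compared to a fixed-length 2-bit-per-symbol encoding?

15

Fixed-length: 2 bits × 364 symbols = 728 bits.
Huffman merges:
combine io(7), al(109) → 116
combine 116, ga(117) → 233
combine ka(131), 233 → 364
Huffman total = 116 + 233 + 364 = 713 bits.
Saving = 728 − 713 = 15 bits.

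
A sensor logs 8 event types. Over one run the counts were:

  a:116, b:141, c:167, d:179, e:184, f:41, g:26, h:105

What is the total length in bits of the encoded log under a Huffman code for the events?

Greedily combine the two least-frequent nodes:
merge g(26) and f(41): 67
merge 67 and h(105): 172
merge a(116) and b(141): 257
merge c(167) and 172: 339
merge d(179) and e(184): 363
merge 257 and 339: 596
merge 363 and 596: 959
Each symbol's bit-cost is frequency × depth; summing gives 2753 bits (equivalently 67 + 172 + 257 + 339 + 363 + 596 + 959).

2753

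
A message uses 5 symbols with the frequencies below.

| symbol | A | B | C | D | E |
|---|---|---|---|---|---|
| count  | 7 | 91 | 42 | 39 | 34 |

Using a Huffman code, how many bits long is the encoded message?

456

Greedily combine the two least-frequent nodes:
A(7) + E(34) → 41
D(39) + 41 → 80
C(42) + 80 → 122
B(91) + 122 → 213
The encoded length is the sum of every internal node's weight: 41 + 80 + 122 + 213 = 456 bits.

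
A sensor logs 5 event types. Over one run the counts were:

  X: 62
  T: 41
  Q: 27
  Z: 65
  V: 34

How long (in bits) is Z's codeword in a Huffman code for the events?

Huffman merges, smallest pair first:
Q(27) + V(34) → 61
T(41) + 61 → 102
X(62) + Z(65) → 127
102 + 127 → 229
Z's leaf is at depth 2, giving a 2-bit codeword.

2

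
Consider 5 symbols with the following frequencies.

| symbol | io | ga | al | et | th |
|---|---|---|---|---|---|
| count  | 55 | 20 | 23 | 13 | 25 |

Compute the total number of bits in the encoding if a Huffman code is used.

Merge the two smallest weights repeatedly:
merge et(13) and ga(20): 33
merge al(23) and th(25): 48
merge 33 and 48: 81
merge io(55) and 81: 136
Each symbol's bit-cost is frequency × depth; summing gives 298 bits (equivalently 33 + 48 + 81 + 136).

298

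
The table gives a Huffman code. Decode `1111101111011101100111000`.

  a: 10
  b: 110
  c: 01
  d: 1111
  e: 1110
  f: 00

dadcbbcbf

Read left to right; each codeword is recognised as soon as it completes (prefix code):
  1111→d | 10→a | 1111→d | 01→c | 110→b | 110→b | 01→c | 110→b | 00→f
Decoded message: dadcbbcbf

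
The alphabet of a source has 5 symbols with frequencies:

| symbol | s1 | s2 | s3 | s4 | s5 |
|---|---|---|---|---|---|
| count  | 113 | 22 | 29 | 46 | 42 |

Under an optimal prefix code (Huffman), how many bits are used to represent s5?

Repeatedly merge the two smallest:
combine s2(22), s3(29) → 51
combine s5(42), s4(46) → 88
combine 51, 88 → 139
combine s1(113), 139 → 252
s5 sits 3 levels below the root, so its codeword is 3 bits.

3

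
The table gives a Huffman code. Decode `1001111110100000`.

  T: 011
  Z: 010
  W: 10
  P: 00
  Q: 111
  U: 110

WTQWWPP

Read left to right; each codeword is recognised as soon as it completes (prefix code):
  10→W | 011→T | 111→Q | 10→W | 10→W | 00→P | 00→P
Decoded message: WTQWWPP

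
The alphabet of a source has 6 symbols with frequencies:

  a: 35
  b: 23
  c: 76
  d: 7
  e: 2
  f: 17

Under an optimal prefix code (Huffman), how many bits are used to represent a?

2

Repeatedly merge the two smallest:
combine e(2), d(7) → 9
combine 9, f(17) → 26
combine b(23), 26 → 49
combine a(35), 49 → 84
combine c(76), 84 → 160
a's leaf is at depth 2, giving a 2-bit codeword.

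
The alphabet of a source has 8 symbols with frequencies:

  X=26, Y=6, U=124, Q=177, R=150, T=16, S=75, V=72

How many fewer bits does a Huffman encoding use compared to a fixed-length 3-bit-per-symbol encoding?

261

Fixed-length: 3 bits × 646 symbols = 1938 bits.
Huffman merges:
merge Y(6) and T(16): 22
merge 22 and X(26): 48
merge 48 and V(72): 120
merge S(75) and 120: 195
merge U(124) and R(150): 274
merge Q(177) and 195: 372
merge 274 and 372: 646
Huffman total = 22 + 48 + 120 + 195 + 274 + 372 + 646 = 1677 bits.
Saving = 1938 − 1677 = 261 bits.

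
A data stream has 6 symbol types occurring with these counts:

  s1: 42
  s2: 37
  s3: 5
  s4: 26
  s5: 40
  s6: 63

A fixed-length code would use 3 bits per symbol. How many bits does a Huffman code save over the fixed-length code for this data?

Fixed-length: 3 bits × 213 symbols = 639 bits.
Huffman merges:
merge s3(5) and s4(26): 31
merge 31 and s2(37): 68
merge s5(40) and s1(42): 82
merge s6(63) and 68: 131
merge 82 and 131: 213
Huffman total = 31 + 68 + 82 + 131 + 213 = 525 bits.
Saving = 639 − 525 = 114 bits.

114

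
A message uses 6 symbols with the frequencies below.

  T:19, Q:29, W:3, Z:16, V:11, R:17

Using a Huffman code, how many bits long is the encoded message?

Merge the two smallest weights repeatedly:
W(3) + V(11) → 14
14 + Z(16) → 30
R(17) + T(19) → 36
Q(29) + 30 → 59
36 + 59 → 95
Each symbol's bit-cost is frequency × depth; summing gives 234 bits (equivalently 14 + 30 + 36 + 59 + 95).

234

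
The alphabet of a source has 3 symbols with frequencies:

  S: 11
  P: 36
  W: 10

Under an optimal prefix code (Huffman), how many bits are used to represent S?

2

Repeatedly merge the two smallest:
combine W(10), S(11) → 21
combine 21, P(36) → 57
The subtree containing S is merged 2 times, so code length = 2.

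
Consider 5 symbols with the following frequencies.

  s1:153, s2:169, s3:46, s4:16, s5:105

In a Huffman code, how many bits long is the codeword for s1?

Build the tree from the bottom:
combine s4(16), s3(46) → 62
combine 62, s5(105) → 167
combine s1(153), 167 → 320
combine s2(169), 320 → 489
s1 sits 2 levels below the root, so its codeword is 2 bits.

2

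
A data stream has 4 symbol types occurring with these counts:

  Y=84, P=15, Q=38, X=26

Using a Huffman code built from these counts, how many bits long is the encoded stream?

Merge the two smallest weights repeatedly:
P(15) + X(26) → 41
Q(38) + 41 → 79
79 + Y(84) → 163
The encoded length is the sum of every internal node's weight: 41 + 79 + 163 = 283 bits.

283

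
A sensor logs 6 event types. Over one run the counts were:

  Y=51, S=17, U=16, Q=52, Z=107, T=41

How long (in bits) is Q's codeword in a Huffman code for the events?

Huffman merges, smallest pair first:
U(16) + S(17) → 33
33 + T(41) → 74
Y(51) + Q(52) → 103
74 + 103 → 177
Z(107) + 177 → 284
Q sits 3 levels below the root, so its codeword is 3 bits.

3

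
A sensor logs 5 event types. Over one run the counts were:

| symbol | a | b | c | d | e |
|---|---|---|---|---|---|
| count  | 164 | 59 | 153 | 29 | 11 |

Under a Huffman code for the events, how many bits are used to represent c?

2

Build the tree from the bottom:
e(11) + d(29) → 40
40 + b(59) → 99
99 + c(153) → 252
a(164) + 252 → 416
c's leaf is at depth 2, giving a 2-bit codeword.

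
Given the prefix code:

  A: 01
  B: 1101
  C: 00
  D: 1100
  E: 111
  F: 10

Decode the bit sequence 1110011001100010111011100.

ECDDAABD

Read left to right; each codeword is recognised as soon as it completes (prefix code):
  111→E | 00→C | 1100→D | 1100→D | 01→A | 01→A | 1101→B | 1100→D
Decoded message: ECDDAABD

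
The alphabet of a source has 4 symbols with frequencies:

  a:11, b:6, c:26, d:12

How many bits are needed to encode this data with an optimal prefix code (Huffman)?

101

Greedily combine the two least-frequent nodes:
b(6) + a(11) → 17
d(12) + 17 → 29
c(26) + 29 → 55
Each symbol's bit-cost is frequency × depth; summing gives 101 bits (equivalently 17 + 29 + 55).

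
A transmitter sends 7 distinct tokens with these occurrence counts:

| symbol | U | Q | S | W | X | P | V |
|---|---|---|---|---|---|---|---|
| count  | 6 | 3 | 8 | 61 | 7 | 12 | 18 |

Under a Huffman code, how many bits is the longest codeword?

4

Merge the two lowest-weight nodes at each step:
merge Q(3) and U(6): 9
merge X(7) and S(8): 15
merge 9 and P(12): 21
merge 15 and V(18): 33
merge 21 and 33: 54
merge 54 and W(61): 115
The rarest symbols sit at the bottom; the longest codeword is 4 bits.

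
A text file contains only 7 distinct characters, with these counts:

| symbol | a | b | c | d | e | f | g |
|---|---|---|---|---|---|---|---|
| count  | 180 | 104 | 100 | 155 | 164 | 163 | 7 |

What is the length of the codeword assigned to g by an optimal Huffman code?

Huffman merges, smallest pair first:
combine g(7), c(100) → 107
combine b(104), 107 → 211
combine d(155), f(163) → 318
combine e(164), a(180) → 344
combine 211, 318 → 529
combine 344, 529 → 873
The subtree containing g is merged 4 times, so code length = 4.

4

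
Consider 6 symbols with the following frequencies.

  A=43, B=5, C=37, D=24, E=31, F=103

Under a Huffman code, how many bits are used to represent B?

Build the tree from the bottom:
B(5) + D(24) → 29
29 + E(31) → 60
C(37) + A(43) → 80
60 + 80 → 140
F(103) + 140 → 243
B's leaf is at depth 4, giving a 4-bit codeword.

4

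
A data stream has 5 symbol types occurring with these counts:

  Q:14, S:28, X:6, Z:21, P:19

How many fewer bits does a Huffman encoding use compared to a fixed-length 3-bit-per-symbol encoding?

Fixed-length: 3 bits × 88 symbols = 264 bits.
Huffman merges:
X(6) + Q(14) → 20
P(19) + 20 → 39
Z(21) + S(28) → 49
39 + 49 → 88
Huffman total = 20 + 39 + 49 + 88 = 196 bits.
Saving = 264 − 196 = 68 bits.

68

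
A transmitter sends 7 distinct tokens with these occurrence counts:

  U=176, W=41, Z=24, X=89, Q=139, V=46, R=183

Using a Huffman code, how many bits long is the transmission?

Greedily combine the two least-frequent nodes:
combine Z(24), W(41) → 65
combine V(46), 65 → 111
combine X(89), 111 → 200
combine Q(139), U(176) → 315
combine R(183), 200 → 383
combine 315, 383 → 698
Total encoded bits = sum of merged weights = 65 + 111 + 200 + 315 + 383 + 698 = 1772.

1772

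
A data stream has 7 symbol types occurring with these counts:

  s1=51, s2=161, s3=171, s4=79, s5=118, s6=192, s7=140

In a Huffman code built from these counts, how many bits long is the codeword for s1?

4

Repeatedly merge the two smallest:
combine s1(51), s4(79) → 130
combine s5(118), 130 → 248
combine s7(140), s2(161) → 301
combine s3(171), s6(192) → 363
combine 248, 301 → 549
combine 363, 549 → 912
The subtree containing s1 is merged 4 times, so code length = 4.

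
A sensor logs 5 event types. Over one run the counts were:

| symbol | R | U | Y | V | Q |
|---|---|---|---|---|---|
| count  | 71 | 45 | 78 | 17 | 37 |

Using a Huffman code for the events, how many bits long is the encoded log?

Merge the two smallest weights repeatedly:
combine V(17), Q(37) → 54
combine U(45), 54 → 99
combine R(71), Y(78) → 149
combine 99, 149 → 248
Each symbol's bit-cost is frequency × depth; summing gives 550 bits (equivalently 54 + 99 + 149 + 248).

550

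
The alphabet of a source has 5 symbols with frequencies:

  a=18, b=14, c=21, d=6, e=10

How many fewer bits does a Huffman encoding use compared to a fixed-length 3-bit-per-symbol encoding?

Fixed-length: 3 bits × 69 symbols = 207 bits.
Huffman merges:
combine d(6), e(10) → 16
combine b(14), 16 → 30
combine a(18), c(21) → 39
combine 30, 39 → 69
Huffman total = 16 + 30 + 39 + 69 = 154 bits.
Saving = 207 − 154 = 53 bits.

53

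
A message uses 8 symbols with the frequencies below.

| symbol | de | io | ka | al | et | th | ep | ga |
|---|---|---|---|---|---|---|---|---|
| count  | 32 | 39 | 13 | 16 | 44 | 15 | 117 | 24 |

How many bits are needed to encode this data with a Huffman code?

Build the Huffman tree bottom-up:
ka(13) + th(15) → 28
al(16) + ga(24) → 40
28 + de(32) → 60
io(39) + 40 → 79
et(44) + 60 → 104
79 + 104 → 183
ep(117) + 183 → 300
The encoded length is the sum of every internal node's weight: 28 + 40 + 60 + 79 + 104 + 183 + 300 = 794 bits.

794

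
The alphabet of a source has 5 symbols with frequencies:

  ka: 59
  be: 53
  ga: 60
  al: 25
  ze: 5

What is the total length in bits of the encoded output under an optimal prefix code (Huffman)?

434

Build the Huffman tree bottom-up:
merge ze(5) and al(25): 30
merge 30 and be(53): 83
merge ka(59) and ga(60): 119
merge 83 and 119: 202
The encoded length is the sum of every internal node's weight: 30 + 83 + 119 + 202 = 434 bits.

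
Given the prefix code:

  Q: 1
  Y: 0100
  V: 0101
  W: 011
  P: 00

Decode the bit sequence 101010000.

Read left to right; each codeword is recognised as soon as it completes (prefix code):
  1→Q | 0101→V | 00→P | 00→P
Decoded message: QVPP

QVPP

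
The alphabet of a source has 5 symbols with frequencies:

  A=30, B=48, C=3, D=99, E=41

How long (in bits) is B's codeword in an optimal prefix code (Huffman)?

Build the tree from the bottom:
merge C(3) and A(30): 33
merge 33 and E(41): 74
merge B(48) and 74: 122
merge D(99) and 122: 221
The subtree containing B is merged 2 times, so code length = 2.

2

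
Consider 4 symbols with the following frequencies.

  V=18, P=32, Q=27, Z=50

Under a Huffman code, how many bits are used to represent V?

Build the tree from the bottom:
combine V(18), Q(27) → 45
combine P(32), 45 → 77
combine Z(50), 77 → 127
V's leaf is at depth 3, giving a 3-bit codeword.

3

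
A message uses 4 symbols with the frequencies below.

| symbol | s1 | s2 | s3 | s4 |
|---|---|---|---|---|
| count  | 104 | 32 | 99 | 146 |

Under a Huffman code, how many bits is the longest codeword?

3

Merge the two lowest-weight nodes at each step:
combine s2(32), s3(99) → 131
combine s1(104), 131 → 235
combine s4(146), 235 → 381
The rarest symbols sit at the bottom; the longest codeword is 3 bits.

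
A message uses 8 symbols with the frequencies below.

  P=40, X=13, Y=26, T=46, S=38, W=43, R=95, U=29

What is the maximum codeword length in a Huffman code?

Merge the two lowest-weight nodes at each step:
merge X(13) and Y(26): 39
merge U(29) and S(38): 67
merge 39 and P(40): 79
merge W(43) and T(46): 89
merge 67 and 79: 146
merge 89 and R(95): 184
merge 146 and 184: 330
The first pair merged (X, Y) ends up deepest, at depth 4.

4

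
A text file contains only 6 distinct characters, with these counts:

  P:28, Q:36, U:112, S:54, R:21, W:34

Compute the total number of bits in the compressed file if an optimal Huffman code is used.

Greedily combine the two least-frequent nodes:
merge R(21) and P(28): 49
merge W(34) and Q(36): 70
merge 49 and S(54): 103
merge 70 and 103: 173
merge U(112) and 173: 285
Total encoded bits = sum of merged weights = 49 + 70 + 103 + 173 + 285 = 680.

680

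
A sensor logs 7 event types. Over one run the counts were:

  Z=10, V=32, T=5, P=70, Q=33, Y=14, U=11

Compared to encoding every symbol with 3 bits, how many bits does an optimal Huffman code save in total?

Fixed-length: 3 bits × 175 symbols = 525 bits.
Huffman merges:
merge T(5) and Z(10): 15
merge U(11) and Y(14): 25
merge 15 and 25: 40
merge V(32) and Q(33): 65
merge 40 and 65: 105
merge P(70) and 105: 175
Huffman total = 15 + 25 + 40 + 65 + 105 + 175 = 425 bits.
Saving = 525 − 425 = 100 bits.

100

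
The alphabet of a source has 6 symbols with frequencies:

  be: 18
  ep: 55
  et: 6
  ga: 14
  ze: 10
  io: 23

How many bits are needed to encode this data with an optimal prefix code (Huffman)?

Merge the two smallest weights repeatedly:
et(6) + ze(10) → 16
ga(14) + 16 → 30
be(18) + io(23) → 41
30 + 41 → 71
ep(55) + 71 → 126
Each symbol's bit-cost is frequency × depth; summing gives 284 bits (equivalently 16 + 30 + 41 + 71 + 126).

284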